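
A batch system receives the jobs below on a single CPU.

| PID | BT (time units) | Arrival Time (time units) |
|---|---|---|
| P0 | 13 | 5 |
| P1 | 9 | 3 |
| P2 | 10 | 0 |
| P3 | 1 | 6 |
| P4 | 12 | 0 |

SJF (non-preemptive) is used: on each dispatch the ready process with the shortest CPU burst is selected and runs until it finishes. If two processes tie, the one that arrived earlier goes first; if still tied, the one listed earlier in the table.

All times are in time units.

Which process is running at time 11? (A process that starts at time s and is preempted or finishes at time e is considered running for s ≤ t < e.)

Timeline: | P2 0-10 | P3 10-11 | P1 11-20 | P4 20-32 | P0 32-45 |
Completion: P0=45  P1=20  P2=10  P3=11  P4=32

P1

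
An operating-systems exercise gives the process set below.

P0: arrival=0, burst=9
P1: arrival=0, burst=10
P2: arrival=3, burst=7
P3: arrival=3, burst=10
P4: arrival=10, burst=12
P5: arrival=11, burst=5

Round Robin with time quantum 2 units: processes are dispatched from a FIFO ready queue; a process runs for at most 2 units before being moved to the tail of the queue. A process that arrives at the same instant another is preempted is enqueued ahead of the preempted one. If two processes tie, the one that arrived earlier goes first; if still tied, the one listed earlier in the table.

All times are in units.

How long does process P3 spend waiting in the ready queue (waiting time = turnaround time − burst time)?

36

Schedule: | P0 0-2 | P1 2-4 | P0 4-6 | P2 6-8 | P3 8-10 | P1 10-12 | P0 12-14 | P2 14-16 | P4 16-18 | P3 18-20 | P5 20-22 | P1 22-24 | P0 24-26 | P2 26-28 | P4 28-30 | P3 30-32 | P5 32-34 | P1 34-36 | P0 36-37 | P2 37-38 | P4 38-40 | P3 40-42 | P5 42-43 | P1 43-45 | P4 45-47 | P3 47-49 | P4 49-53 |
Completion: P0=37  P1=45  P2=38  P3=49  P4=53  P5=43
Turnaround (C−A): P0=37  P1=45  P2=35  P3=46  P4=43  P5=32
Waiting(P3) = turnaround − burst = 46 − 10 = 36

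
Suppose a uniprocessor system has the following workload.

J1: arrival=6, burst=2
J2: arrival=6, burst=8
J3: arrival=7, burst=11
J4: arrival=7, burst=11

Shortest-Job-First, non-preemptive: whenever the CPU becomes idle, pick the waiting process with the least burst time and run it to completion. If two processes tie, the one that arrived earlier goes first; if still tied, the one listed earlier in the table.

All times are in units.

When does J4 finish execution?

38

Timeline: | idle 0-6 | J1 6-8 | J2 8-16 | J3 16-27 | J4 27-38 |
Completion: J1=8  J2=16  J3=27  J4=38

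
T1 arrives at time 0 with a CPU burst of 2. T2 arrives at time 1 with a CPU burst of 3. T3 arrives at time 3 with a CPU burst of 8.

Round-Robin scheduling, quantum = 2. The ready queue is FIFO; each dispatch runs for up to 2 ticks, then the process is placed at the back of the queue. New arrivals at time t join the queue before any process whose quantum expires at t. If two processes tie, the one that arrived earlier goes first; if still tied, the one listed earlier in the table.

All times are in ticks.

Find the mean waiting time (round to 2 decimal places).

1.67

Schedule: | T1 0-2 | T2 2-4 | T3 4-6 | T2 6-7 | T3 7-13 |
Completion: T1=2  T2=7  T3=13
Turnaround (C−A): T1=2  T2=6  T3=10
Waiting times: T1=0, T2=3, T3=2
Average waiting = (0+3+2) / 3 = 5/3 = 1.67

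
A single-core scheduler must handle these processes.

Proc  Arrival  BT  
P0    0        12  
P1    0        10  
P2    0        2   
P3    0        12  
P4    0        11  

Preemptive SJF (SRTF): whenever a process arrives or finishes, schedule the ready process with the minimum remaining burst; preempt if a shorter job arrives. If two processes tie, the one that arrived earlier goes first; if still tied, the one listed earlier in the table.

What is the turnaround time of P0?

35

Gantt: | P2 0-2 | P1 2-12 | P4 12-23 | P0 23-35 | P3 35-47 |
Completion: P0=35  P1=12  P2=2  P3=47  P4=23
Turnaround (C−A): P0=35  P1=12  P2=2  P3=47  P4=23
Turnaround(P0) = completion − arrival = 35 − 0 = 35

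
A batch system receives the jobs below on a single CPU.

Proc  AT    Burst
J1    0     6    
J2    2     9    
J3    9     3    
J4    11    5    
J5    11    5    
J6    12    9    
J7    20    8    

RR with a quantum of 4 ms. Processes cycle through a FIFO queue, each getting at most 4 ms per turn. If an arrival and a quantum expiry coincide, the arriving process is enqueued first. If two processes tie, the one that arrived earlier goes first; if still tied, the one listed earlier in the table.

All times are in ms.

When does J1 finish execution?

10

Gantt: | J1 0-4 | J2 4-8 | J1 8-10 | J2 10-14 | J3 14-17 | J4 17-21 | J5 21-25 | J6 25-29 | J2 29-30 | J7 30-34 | J4 34-35 | J5 35-36 | J6 36-40 | J7 40-44 | J6 44-45 |
Completion: J1=10  J2=30  J3=17  J4=35  J5=36  J6=45  J7=44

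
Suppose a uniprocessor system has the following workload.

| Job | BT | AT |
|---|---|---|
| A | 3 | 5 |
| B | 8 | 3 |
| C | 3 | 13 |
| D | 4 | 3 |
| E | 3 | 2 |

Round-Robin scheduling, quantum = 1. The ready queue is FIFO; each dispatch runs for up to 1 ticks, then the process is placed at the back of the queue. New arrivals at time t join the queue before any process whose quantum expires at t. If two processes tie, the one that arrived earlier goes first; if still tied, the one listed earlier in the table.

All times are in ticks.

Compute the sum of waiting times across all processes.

39

Schedule: | idle 0-2 | E 2-3 | B 3-4 | D 4-5 | E 5-6 | B 6-7 | A 7-8 | D 8-9 | E 9-10 | B 10-11 | A 11-12 | D 12-13 | B 13-14 | A 14-15 | C 15-16 | D 16-17 | B 17-18 | C 18-19 | B 19-20 | C 20-21 | B 21-23 |
Completion: A=15  B=23  C=21  D=17  E=10
Turnaround (C−A): A=10  B=20  C=8  D=14  E=8
Waiting = turnaround − burst: A=7, B=12, C=5, D=10, E=5
Total waiting = 7 + 12 + 5 + 10 + 5 = 39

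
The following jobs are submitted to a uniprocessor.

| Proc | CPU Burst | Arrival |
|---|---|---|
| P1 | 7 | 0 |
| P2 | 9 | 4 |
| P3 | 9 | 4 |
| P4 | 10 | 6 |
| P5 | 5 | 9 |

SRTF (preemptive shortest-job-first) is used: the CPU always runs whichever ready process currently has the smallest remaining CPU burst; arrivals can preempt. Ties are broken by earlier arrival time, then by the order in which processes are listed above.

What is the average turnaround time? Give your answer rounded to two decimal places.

Gantt: | P1 0-7 | P2 7-9 | P5 9-14 | P2 14-21 | P3 21-30 | P4 30-40 |
Completion: P1=7  P2=21  P3=30  P4=40  P5=14
Turnaround (C−A): P1=7  P2=17  P3=26  P4=34  P5=5
Turnaround times: P1=7, P2=17, P3=26, P4=34, P5=5
Average turnaround = (7+17+26+34+5) / 5 = 89/5 = 17.80

17.80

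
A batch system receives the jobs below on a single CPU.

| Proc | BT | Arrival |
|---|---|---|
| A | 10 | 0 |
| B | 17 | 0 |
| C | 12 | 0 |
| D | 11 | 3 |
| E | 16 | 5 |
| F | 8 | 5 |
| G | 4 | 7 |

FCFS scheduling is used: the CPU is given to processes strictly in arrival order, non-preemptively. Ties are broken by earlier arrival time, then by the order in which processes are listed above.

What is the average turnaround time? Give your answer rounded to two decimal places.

46.29

Schedule: | A 0-10 | B 10-27 | C 27-39 | D 39-50 | E 50-66 | F 66-74 | G 74-78 |
Completion: A=10  B=27  C=39  D=50  E=66  F=74  G=78
Turnaround times: A=10, B=27, C=39, D=47, E=61, F=69, G=71
Average turnaround = (10+27+39+47+61+69+71) / 7 = 324/7 = 46.29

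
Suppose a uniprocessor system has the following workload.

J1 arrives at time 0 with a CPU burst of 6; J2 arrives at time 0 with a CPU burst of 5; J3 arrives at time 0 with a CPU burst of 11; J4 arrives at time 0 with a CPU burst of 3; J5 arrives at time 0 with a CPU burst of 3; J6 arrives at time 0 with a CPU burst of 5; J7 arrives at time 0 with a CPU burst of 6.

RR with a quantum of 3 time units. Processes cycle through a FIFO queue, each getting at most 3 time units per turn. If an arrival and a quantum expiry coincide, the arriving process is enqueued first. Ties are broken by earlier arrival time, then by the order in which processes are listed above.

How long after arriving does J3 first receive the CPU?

6

Schedule: | J1 0-3 | J2 3-6 | J3 6-9 | J4 9-12 | J5 12-15 | J6 15-18 | J7 18-21 | J1 21-24 | J2 24-26 | J3 26-29 | J6 29-31 | J7 31-34 | J3 34-39 |
Completion: J1=24  J2=26  J3=39  J4=12  J5=15  J6=31  J7=34
Turnaround (C−A): J1=24  J2=26  J3=39  J4=12  J5=15  J6=31  J7=34
Response(J3) = first start − arrival = 6 − 0 = 6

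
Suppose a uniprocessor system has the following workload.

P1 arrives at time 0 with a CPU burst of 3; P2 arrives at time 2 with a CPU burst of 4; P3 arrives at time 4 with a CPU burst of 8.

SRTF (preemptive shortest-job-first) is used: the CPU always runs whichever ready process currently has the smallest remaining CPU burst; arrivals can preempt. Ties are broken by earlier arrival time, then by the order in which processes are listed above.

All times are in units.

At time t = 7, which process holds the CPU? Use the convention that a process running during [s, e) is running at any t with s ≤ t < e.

P3

Gantt: | P1 0-3 | P2 3-7 | P3 7-15 |
Completion: P1=3  P2=7  P3=15
Turnaround (C−A): P1=3  P2=5  P3=11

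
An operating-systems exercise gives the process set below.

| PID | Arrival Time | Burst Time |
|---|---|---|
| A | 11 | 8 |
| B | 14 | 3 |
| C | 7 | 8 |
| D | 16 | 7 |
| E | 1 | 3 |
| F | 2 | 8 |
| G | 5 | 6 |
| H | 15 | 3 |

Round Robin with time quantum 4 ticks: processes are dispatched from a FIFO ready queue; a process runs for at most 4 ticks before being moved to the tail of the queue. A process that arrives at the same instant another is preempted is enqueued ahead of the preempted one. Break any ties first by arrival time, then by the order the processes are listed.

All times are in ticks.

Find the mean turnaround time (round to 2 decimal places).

21.38

Gantt: | idle 0-1 | E 1-4 | F 4-8 | G 8-12 | C 12-16 | F 16-20 | A 20-24 | G 24-26 | B 26-29 | H 29-32 | D 32-36 | C 36-40 | A 40-44 | D 44-47 |
Completion: A=44  B=29  C=40  D=47  E=4  F=20  G=26  H=32
Turnaround (C−A): A=33  B=15  C=33  D=31  E=3  F=18  G=21  H=17
Turnaround times: A=33, B=15, C=33, D=31, E=3, F=18, G=21, H=17
Average turnaround = (33+15+33+31+3+18+21+17) / 8 = 171/8 = 21.38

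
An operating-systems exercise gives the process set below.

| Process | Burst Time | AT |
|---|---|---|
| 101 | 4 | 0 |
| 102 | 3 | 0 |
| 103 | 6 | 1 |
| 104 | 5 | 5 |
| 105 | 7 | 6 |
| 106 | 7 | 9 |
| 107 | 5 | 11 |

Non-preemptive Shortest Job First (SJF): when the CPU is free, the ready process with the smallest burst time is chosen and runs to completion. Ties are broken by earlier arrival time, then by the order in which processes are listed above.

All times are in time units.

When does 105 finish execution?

30

Timeline: | 102 0-3 | 101 3-7 | 104 7-12 | 107 12-17 | 103 17-23 | 105 23-30 | 106 30-37 |
Completion: 101=7  102=3  103=23  104=12  105=30  106=37  107=17
Turnaround (C−A): 101=7  102=3  103=22  104=7  105=24  106=28  107=6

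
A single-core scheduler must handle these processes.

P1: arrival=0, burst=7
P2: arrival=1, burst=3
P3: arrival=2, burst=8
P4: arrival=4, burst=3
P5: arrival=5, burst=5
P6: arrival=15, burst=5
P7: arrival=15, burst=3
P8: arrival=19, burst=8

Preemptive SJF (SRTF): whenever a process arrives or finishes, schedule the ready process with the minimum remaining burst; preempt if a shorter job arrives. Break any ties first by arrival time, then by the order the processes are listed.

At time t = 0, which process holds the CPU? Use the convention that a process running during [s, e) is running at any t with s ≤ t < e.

P1

Gantt: | P1 0-1 | P2 1-4 | P4 4-7 | P5 7-12 | P1 12-18 | P7 18-21 | P6 21-26 | P3 26-34 | P8 34-42 |
Completion: P1=18  P2=4  P3=34  P4=7  P5=12  P6=26  P7=21  P8=42
Turnaround (C−A): P1=18  P2=3  P3=32  P4=3  P5=7  P6=11  P7=6  P8=23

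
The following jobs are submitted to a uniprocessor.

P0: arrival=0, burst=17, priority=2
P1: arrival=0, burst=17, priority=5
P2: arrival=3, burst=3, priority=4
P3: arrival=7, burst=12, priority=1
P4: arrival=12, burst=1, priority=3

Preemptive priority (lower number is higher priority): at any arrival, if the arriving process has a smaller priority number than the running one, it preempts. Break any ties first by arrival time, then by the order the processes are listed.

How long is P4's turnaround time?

18

Schedule: | P0 0-7 | P3 7-19 | P0 19-29 | P4 29-30 | P2 30-33 | P1 33-50 |
Completion: P0=29  P1=50  P2=33  P3=19  P4=30
Turnaround (C−A): P0=29  P1=50  P2=30  P3=12  P4=18
Turnaround(P4) = completion − arrival = 30 − 12 = 18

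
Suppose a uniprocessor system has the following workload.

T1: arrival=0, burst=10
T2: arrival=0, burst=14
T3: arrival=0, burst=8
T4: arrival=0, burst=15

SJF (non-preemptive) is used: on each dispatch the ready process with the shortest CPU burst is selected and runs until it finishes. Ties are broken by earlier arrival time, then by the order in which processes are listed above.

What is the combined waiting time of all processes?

58

Gantt: | T3 0-8 | T1 8-18 | T2 18-32 | T4 32-47 |
Completion: T1=18  T2=32  T3=8  T4=47
Turnaround (C−A): T1=18  T2=32  T3=8  T4=47
Waiting = turnaround − burst: T1=8, T2=18, T3=0, T4=32
Total waiting = 8 + 18 + 0 + 32 = 58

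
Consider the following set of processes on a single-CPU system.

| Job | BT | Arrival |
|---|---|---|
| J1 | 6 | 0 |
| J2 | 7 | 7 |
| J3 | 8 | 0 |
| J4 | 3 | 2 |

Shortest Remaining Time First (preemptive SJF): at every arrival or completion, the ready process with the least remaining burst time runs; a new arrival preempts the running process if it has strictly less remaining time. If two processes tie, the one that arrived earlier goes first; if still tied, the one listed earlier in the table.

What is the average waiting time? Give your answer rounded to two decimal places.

Schedule: | J1 0-2 | J4 2-5 | J1 5-9 | J2 9-16 | J3 16-24 |
Completion: J1=9  J2=16  J3=24  J4=5
Turnaround (C−A): J1=9  J2=9  J3=24  J4=3
Waiting times: J1=3, J2=2, J3=16, J4=0
Average waiting = (3+2+16+0) / 4 = 21/4 = 5.25

5.25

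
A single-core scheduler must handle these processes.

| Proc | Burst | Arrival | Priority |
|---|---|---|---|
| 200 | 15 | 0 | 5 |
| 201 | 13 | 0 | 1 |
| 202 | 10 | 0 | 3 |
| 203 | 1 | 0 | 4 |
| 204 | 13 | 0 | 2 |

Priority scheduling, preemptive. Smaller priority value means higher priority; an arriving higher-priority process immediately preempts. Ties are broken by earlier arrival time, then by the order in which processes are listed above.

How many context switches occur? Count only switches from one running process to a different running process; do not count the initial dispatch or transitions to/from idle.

Timeline: | 201 0-13 | 204 13-26 | 202 26-36 | 203 36-37 | 200 37-52 |
Completion: 200=52  201=13  202=36  203=37  204=26

4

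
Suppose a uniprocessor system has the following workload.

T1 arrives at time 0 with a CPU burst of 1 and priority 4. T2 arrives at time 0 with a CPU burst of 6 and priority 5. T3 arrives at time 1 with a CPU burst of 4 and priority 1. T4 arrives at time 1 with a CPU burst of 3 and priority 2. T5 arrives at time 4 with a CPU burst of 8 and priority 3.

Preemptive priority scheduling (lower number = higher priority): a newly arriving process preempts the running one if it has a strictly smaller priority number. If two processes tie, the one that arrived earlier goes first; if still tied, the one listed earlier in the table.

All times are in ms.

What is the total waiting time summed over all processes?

Timeline: | T1 0-1 | T3 1-5 | T4 5-8 | T5 8-16 | T2 16-22 |
Completion: T1=1  T2=22  T3=5  T4=8  T5=16
Waiting = turnaround − burst: T1=0, T2=16, T3=0, T4=4, T5=4
Total waiting = 0 + 16 + 0 + 4 + 4 = 24

24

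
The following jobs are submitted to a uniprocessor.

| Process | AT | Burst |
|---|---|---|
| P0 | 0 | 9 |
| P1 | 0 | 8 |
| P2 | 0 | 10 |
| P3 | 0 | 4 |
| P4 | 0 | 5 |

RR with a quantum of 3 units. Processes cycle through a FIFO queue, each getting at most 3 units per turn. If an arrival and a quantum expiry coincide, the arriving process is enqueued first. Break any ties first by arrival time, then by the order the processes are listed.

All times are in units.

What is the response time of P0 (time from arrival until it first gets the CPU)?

Gantt: | P0 0-3 | P1 3-6 | P2 6-9 | P3 9-12 | P4 12-15 | P0 15-18 | P1 18-21 | P2 21-24 | P3 24-25 | P4 25-27 | P0 27-30 | P1 30-32 | P2 32-36 |
Completion: P0=30  P1=32  P2=36  P3=25  P4=27
Response(P0) = first start − arrival = 0 − 0 = 0

0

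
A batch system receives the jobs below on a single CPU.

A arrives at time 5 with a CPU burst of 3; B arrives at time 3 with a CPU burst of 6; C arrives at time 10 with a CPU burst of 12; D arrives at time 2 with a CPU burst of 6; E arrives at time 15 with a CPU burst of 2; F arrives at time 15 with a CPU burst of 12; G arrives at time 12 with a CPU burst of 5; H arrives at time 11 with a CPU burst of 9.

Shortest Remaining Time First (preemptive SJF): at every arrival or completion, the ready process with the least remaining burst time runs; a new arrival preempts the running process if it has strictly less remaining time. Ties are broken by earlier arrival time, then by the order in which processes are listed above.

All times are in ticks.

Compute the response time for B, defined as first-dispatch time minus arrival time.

8

Timeline: | idle 0-2 | D 2-8 | A 8-11 | B 11-17 | E 17-19 | G 19-24 | H 24-33 | C 33-45 | F 45-57 |
Completion: A=11  B=17  C=45  D=8  E=19  F=57  G=24  H=33
Response(B) = first start − arrival = 11 − 3 = 8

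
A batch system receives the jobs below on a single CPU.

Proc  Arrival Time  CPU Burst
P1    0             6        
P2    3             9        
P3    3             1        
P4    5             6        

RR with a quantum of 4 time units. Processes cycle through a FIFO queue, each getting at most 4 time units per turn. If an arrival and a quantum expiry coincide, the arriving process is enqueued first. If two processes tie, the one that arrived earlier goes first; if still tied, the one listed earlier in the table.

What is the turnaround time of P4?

16

Timeline: | P1 0-4 | P2 4-8 | P3 8-9 | P1 9-11 | P4 11-15 | P2 15-19 | P4 19-21 | P2 21-22 |
Completion: P1=11  P2=22  P3=9  P4=21
Turnaround (C−A): P1=11  P2=19  P3=6  P4=16
Turnaround(P4) = completion − arrival = 21 − 5 = 16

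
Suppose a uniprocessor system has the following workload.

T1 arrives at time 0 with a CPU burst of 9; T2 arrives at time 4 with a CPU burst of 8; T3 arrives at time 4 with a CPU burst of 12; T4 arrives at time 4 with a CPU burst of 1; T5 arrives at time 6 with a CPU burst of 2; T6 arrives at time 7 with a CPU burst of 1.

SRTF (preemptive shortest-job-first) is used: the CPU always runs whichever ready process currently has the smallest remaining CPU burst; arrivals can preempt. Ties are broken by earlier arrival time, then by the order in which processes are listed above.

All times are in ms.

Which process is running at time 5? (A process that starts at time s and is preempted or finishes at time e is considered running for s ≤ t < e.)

T1

Schedule: | T1 0-4 | T4 4-5 | T1 5-6 | T5 6-8 | T6 8-9 | T1 9-13 | T2 13-21 | T3 21-33 |
Completion: T1=13  T2=21  T3=33  T4=5  T5=8  T6=9
Turnaround (C−A): T1=13  T2=17  T3=29  T4=1  T5=2  T6=2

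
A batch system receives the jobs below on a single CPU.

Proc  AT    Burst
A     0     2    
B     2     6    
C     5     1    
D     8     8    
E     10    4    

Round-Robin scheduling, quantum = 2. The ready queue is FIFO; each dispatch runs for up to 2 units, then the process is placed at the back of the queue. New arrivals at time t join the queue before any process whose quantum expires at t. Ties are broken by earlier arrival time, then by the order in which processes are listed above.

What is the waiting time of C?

1

Timeline: | A 0-2 | B 2-6 | C 6-7 | B 7-9 | D 9-11 | E 11-13 | D 13-15 | E 15-17 | D 17-21 |
Completion: A=2  B=9  C=7  D=21  E=17
Waiting(C) = turnaround − burst = 2 − 1 = 1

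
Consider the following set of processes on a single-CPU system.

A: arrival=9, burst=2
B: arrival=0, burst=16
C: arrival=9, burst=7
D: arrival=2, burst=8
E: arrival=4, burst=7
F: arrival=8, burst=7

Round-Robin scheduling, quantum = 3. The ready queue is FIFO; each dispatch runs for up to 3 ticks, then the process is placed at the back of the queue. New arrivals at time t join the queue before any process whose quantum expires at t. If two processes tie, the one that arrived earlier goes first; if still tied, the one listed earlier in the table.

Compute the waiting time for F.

27

Schedule: | B 0-3 | D 3-6 | B 6-9 | E 9-12 | D 12-15 | F 15-18 | A 18-20 | C 20-23 | B 23-26 | E 26-29 | D 29-31 | F 31-34 | C 34-37 | B 37-40 | E 40-41 | F 41-42 | C 42-43 | B 43-47 |
Completion: A=20  B=47  C=43  D=31  E=41  F=42
Turnaround (C−A): A=11  B=47  C=34  D=29  E=37  F=34
Waiting(F) = turnaround − burst = 34 − 7 = 27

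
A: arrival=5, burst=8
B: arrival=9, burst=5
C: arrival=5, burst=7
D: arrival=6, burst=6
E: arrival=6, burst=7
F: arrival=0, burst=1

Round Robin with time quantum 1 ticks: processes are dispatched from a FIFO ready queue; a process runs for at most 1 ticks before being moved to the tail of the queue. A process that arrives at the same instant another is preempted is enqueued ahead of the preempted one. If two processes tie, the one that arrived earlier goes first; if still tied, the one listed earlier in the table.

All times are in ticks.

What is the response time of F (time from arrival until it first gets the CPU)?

0

Schedule: | F 0-1 | idle 1-5 | A 5-6 | C 6-7 | D 7-8 | E 8-9 | A 9-10 | C 10-11 | D 11-12 | B 12-13 | E 13-14 | A 14-15 | C 15-16 | D 16-17 | B 17-18 | E 18-19 | A 19-20 | C 20-21 | D 21-22 | B 22-23 | E 23-24 | A 24-25 | C 25-26 | D 26-27 | B 27-28 | E 28-29 | A 29-30 | C 30-31 | D 31-32 | B 32-33 | E 33-34 | A 34-35 | C 35-36 | E 36-37 | A 37-38 |
Completion: A=38  B=33  C=36  D=32  E=37  F=1
Turnaround (C−A): A=33  B=24  C=31  D=26  E=31  F=1
Response(F) = first start − arrival = 0 − 0 = 0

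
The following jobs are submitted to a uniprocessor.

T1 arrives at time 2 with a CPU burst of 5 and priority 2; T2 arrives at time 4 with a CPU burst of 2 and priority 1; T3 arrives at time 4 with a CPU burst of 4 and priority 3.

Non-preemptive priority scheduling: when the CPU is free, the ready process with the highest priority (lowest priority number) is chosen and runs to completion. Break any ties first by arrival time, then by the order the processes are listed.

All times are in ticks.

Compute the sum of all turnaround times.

Gantt: | idle 0-2 | T1 2-7 | T2 7-9 | T3 9-13 |
Completion: T1=7  T2=9  T3=13
Turnaround = completion − arrival: T1=5, T2=5, T3=9
Total turnaround = 5 + 5 + 9 = 19

19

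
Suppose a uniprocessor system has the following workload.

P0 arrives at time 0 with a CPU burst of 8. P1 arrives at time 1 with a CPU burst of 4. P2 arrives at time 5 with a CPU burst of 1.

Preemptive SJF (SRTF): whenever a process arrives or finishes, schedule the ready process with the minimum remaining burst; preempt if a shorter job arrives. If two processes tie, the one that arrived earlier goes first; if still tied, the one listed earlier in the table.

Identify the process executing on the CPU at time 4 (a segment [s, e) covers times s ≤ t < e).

Timeline: | P0 0-1 | P1 1-5 | P2 5-6 | P0 6-13 |
Completion: P0=13  P1=5  P2=6

P1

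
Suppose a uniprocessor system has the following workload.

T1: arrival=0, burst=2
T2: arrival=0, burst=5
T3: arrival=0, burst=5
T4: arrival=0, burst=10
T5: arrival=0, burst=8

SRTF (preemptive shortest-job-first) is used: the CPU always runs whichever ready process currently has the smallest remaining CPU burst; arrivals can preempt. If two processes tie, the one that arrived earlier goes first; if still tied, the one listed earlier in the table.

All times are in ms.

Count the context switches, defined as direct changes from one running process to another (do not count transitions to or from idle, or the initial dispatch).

4

Schedule: | T1 0-2 | T2 2-7 | T3 7-12 | T5 12-20 | T4 20-30 |
Completion: T1=2  T2=7  T3=12  T4=30  T5=20
Turnaround (C−A): T1=2  T2=7  T3=12  T4=30  T5=20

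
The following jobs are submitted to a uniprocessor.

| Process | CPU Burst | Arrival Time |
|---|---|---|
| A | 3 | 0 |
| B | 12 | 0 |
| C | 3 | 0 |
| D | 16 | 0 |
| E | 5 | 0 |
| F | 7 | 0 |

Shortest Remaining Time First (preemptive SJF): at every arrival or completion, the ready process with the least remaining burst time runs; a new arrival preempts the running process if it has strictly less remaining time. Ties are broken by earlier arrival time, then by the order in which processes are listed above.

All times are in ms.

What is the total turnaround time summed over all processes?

114

Timeline: | A 0-3 | C 3-6 | E 6-11 | F 11-18 | B 18-30 | D 30-46 |
Completion: A=3  B=30  C=6  D=46  E=11  F=18
Turnaround = completion − arrival: A=3, B=30, C=6, D=46, E=11, F=18
Total turnaround = 3 + 30 + 6 + 46 + 11 + 18 = 114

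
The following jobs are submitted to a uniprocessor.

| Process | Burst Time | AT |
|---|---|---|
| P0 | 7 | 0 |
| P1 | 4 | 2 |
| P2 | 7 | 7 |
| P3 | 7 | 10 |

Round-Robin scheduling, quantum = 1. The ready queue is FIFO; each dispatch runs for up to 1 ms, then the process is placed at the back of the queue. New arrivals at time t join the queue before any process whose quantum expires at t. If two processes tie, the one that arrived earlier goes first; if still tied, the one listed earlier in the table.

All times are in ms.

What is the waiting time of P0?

7

Timeline: | P0 0-2 | P1 2-3 | P0 3-4 | P1 4-5 | P0 5-6 | P1 6-7 | P0 7-8 | P2 8-9 | P1 9-10 | P0 10-11 | P2 11-12 | P3 12-13 | P0 13-14 | P2 14-15 | P3 15-16 | P2 16-17 | P3 17-18 | P2 18-19 | P3 19-20 | P2 20-21 | P3 21-22 | P2 22-23 | P3 23-25 |
Completion: P0=14  P1=10  P2=23  P3=25
Waiting(P0) = turnaround − burst = 14 − 7 = 7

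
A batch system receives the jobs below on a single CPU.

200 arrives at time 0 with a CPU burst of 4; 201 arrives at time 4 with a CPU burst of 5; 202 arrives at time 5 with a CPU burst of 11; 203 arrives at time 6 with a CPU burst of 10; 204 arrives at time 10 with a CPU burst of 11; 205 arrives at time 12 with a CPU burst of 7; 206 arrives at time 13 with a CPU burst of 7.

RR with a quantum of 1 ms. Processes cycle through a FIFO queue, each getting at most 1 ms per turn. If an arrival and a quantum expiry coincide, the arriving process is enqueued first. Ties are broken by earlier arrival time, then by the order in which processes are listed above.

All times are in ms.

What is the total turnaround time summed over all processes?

228

Gantt: | 200 0-4 | 201 4-5 | 202 5-6 | 201 6-7 | 203 7-8 | 202 8-9 | 201 9-10 | 203 10-11 | 202 11-12 | 204 12-13 | 201 13-14 | 203 14-15 | 205 15-16 | 202 16-17 | 206 17-18 | 204 18-19 | 201 19-20 | 203 20-21 | 205 21-22 | 202 22-23 | 206 23-24 | 204 24-25 | 203 25-26 | 205 26-27 | 202 27-28 | 206 28-29 | 204 29-30 | 203 30-31 | 205 31-32 | 202 32-33 | 206 33-34 | 204 34-35 | 203 35-36 | 205 36-37 | 202 37-38 | 206 38-39 | 204 39-40 | 203 40-41 | 205 41-42 | 202 42-43 | 206 43-44 | 204 44-45 | 203 45-46 | 205 46-47 | 202 47-48 | 206 48-49 | 204 49-50 | 203 50-51 | 202 51-52 | 204 52-55 |
Completion: 200=4  201=20  202=52  203=51  204=55  205=47  206=49
Turnaround = completion − arrival: 200=4, 201=16, 202=47, 203=45, 204=45, 205=35, 206=36
Total turnaround = 4 + 16 + 47 + 45 + 45 + 35 + 36 = 228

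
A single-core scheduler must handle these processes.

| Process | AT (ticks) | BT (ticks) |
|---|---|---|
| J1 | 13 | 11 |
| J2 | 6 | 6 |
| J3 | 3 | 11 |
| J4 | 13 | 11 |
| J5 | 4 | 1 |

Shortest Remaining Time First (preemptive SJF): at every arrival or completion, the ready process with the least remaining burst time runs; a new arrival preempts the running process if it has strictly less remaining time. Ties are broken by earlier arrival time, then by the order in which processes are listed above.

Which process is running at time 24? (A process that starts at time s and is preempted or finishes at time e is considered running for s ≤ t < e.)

Timeline: | idle 0-3 | J3 3-4 | J5 4-5 | J3 5-6 | J2 6-12 | J3 12-21 | J1 21-32 | J4 32-43 |
Completion: J1=32  J2=12  J3=21  J4=43  J5=5
Turnaround (C−A): J1=19  J2=6  J3=18  J4=30  J5=1

J1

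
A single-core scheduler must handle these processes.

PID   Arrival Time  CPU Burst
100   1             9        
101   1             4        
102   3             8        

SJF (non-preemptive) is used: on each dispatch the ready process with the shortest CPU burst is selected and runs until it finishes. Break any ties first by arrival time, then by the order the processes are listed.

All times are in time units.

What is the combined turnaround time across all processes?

Gantt: | idle 0-1 | 101 1-5 | 102 5-13 | 100 13-22 |
Completion: 100=22  101=5  102=13
Turnaround = completion − arrival: 100=21, 101=4, 102=10
Total turnaround = 21 + 4 + 10 = 35

35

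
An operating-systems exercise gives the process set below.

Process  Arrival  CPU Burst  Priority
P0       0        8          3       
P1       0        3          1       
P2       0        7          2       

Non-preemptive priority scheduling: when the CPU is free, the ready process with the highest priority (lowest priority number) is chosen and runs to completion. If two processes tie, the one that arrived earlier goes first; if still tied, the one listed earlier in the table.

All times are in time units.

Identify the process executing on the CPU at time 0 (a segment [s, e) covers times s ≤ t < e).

P1

Timeline: | P1 0-3 | P2 3-10 | P0 10-18 |
Completion: P0=18  P1=3  P2=10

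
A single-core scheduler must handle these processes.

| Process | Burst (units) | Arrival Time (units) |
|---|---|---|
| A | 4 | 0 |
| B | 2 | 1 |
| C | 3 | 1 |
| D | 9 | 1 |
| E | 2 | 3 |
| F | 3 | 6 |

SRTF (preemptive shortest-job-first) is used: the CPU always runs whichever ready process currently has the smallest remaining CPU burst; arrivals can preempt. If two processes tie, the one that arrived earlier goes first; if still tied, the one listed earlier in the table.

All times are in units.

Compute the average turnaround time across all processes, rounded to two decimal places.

8.67

Schedule: | A 0-1 | B 1-3 | E 3-5 | A 5-8 | C 8-11 | F 11-14 | D 14-23 |
Completion: A=8  B=3  C=11  D=23  E=5  F=14
Turnaround (C−A): A=8  B=2  C=10  D=22  E=2  F=8
Turnaround times: A=8, B=2, C=10, D=22, E=2, F=8
Average turnaround = (8+2+10+22+2+8) / 6 = 52/6 = 8.67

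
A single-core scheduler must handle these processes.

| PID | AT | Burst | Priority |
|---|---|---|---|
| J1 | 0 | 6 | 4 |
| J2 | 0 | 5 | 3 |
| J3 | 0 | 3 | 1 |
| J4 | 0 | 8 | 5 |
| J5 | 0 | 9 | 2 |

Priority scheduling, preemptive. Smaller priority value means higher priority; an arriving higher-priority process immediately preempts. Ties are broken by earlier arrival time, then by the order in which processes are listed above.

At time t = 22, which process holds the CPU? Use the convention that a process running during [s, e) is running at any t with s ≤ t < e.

Gantt: | J3 0-3 | J5 3-12 | J2 12-17 | J1 17-23 | J4 23-31 |
Completion: J1=23  J2=17  J3=3  J4=31  J5=12
Turnaround (C−A): J1=23  J2=17  J3=3  J4=31  J5=12

J1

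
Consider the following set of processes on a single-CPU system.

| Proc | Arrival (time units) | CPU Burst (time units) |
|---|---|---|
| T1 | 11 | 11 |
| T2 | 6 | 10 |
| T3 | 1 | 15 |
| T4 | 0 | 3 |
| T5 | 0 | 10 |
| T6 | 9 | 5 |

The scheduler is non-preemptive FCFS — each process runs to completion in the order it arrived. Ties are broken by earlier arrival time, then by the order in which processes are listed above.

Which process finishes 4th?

Gantt: | T4 0-3 | T5 3-13 | T3 13-28 | T2 28-38 | T6 38-43 | T1 43-54 |
Completion: T1=54  T2=38  T3=28  T4=3  T5=13  T6=43
Turnaround (C−A): T1=43  T2=32  T3=27  T4=3  T5=13  T6=34
Finish order: T4 → T5 → T3 → T2 → T6 → T1

T2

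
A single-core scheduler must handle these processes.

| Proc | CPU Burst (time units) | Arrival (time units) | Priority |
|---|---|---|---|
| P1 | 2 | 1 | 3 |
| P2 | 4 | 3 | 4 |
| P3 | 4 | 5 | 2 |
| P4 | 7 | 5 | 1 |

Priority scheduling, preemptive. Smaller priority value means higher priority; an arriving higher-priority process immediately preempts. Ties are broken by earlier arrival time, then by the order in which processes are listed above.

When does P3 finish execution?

16

Schedule: | idle 0-1 | P1 1-3 | P2 3-5 | P4 5-12 | P3 12-16 | P2 16-18 |
Completion: P1=3  P2=18  P3=16  P4=12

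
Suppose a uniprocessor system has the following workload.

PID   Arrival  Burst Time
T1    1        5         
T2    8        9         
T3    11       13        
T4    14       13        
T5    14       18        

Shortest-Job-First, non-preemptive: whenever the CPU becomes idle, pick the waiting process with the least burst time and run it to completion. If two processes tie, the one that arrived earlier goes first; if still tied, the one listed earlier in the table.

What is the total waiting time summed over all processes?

51

Schedule: | idle 0-1 | T1 1-6 | idle 6-8 | T2 8-17 | T3 17-30 | T4 30-43 | T5 43-61 |
Completion: T1=6  T2=17  T3=30  T4=43  T5=61
Turnaround (C−A): T1=5  T2=9  T3=19  T4=29  T5=47
Waiting = turnaround − burst: T1=0, T2=0, T3=6, T4=16, T5=29
Total waiting = 0 + 0 + 6 + 16 + 29 = 51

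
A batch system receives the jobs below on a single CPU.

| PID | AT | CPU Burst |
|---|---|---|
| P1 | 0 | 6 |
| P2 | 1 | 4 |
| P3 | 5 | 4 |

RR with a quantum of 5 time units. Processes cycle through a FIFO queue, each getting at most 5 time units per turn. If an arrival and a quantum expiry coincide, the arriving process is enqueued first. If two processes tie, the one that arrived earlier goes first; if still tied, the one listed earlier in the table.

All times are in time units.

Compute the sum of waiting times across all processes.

Schedule: | P1 0-5 | P2 5-9 | P3 9-13 | P1 13-14 |
Completion: P1=14  P2=9  P3=13
Waiting = turnaround − burst: P1=8, P2=4, P3=4
Total waiting = 8 + 4 + 4 = 16

16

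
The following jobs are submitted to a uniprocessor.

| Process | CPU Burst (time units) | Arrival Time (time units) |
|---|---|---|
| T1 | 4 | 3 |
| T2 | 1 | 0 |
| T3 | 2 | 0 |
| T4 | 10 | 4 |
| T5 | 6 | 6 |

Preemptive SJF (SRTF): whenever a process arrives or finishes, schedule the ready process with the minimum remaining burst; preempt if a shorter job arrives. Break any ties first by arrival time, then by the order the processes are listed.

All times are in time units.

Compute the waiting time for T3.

1

Gantt: | T2 0-1 | T3 1-3 | T1 3-7 | T5 7-13 | T4 13-23 |
Completion: T1=7  T2=1  T3=3  T4=23  T5=13
Turnaround (C−A): T1=4  T2=1  T3=3  T4=19  T5=7
Waiting(T3) = turnaround − burst = 3 − 2 = 1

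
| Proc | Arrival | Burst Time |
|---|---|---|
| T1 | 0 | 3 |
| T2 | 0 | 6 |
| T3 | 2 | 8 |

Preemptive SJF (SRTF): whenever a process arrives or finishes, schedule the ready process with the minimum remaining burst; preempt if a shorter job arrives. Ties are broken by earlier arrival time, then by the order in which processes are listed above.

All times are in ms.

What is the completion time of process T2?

9

Timeline: | T1 0-3 | T2 3-9 | T3 9-17 |
Completion: T1=3  T2=9  T3=17
Turnaround (C−A): T1=3  T2=9  T3=15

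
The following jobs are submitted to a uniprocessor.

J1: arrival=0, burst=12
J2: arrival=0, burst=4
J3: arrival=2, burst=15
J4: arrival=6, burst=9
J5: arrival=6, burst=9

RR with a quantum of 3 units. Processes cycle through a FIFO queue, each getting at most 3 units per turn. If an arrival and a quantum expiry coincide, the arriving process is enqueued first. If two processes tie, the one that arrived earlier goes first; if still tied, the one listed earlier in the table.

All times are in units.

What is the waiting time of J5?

28

Timeline: | J1 0-3 | J2 3-6 | J3 6-9 | J1 9-12 | J4 12-15 | J5 15-18 | J2 18-19 | J3 19-22 | J1 22-25 | J4 25-28 | J5 28-31 | J3 31-34 | J1 34-37 | J4 37-40 | J5 40-43 | J3 43-49 |
Completion: J1=37  J2=19  J3=49  J4=40  J5=43
Waiting(J5) = turnaround − burst = 37 − 9 = 28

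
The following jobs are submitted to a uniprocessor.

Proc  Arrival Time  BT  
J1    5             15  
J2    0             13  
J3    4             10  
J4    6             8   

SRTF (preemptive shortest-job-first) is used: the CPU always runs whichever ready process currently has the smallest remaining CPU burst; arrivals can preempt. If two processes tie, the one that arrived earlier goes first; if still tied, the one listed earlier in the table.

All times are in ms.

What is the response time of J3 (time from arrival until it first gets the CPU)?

17

Timeline: | J2 0-13 | J4 13-21 | J3 21-31 | J1 31-46 |
Completion: J1=46  J2=13  J3=31  J4=21
Response(J3) = first start − arrival = 21 − 4 = 17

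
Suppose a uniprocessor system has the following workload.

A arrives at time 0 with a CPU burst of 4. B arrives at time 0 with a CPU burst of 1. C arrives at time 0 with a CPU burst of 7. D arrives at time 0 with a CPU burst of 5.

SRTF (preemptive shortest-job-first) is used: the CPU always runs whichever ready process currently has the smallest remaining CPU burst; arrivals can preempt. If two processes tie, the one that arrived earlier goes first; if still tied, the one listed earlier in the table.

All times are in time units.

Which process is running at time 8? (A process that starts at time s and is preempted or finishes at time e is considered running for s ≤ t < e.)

D

Schedule: | B 0-1 | A 1-5 | D 5-10 | C 10-17 |
Completion: A=5  B=1  C=17  D=10
Turnaround (C−A): A=5  B=1  C=17  D=10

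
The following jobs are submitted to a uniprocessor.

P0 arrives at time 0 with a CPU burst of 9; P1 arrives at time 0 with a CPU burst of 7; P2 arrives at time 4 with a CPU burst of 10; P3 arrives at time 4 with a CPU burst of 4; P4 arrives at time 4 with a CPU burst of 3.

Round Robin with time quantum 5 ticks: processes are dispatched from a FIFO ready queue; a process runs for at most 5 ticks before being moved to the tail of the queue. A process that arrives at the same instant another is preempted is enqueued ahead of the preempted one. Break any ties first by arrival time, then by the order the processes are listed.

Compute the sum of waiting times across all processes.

83

Timeline: | P0 0-5 | P1 5-10 | P2 10-15 | P3 15-19 | P4 19-22 | P0 22-26 | P1 26-28 | P2 28-33 |
Completion: P0=26  P1=28  P2=33  P3=19  P4=22
Turnaround (C−A): P0=26  P1=28  P2=29  P3=15  P4=18
Waiting = turnaround − burst: P0=17, P1=21, P2=19, P3=11, P4=15
Total waiting = 17 + 21 + 19 + 11 + 15 = 83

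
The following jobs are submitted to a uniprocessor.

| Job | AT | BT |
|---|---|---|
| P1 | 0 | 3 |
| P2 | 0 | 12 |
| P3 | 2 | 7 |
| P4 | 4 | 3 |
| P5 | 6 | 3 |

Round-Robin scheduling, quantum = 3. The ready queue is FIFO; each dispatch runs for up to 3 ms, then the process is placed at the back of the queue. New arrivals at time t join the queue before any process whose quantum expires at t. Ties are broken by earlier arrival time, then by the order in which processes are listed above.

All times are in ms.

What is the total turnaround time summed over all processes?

71

Schedule: | P1 0-3 | P2 3-6 | P3 6-9 | P4 9-12 | P5 12-15 | P2 15-18 | P3 18-21 | P2 21-24 | P3 24-25 | P2 25-28 |
Completion: P1=3  P2=28  P3=25  P4=12  P5=15
Turnaround = completion − arrival: P1=3, P2=28, P3=23, P4=8, P5=9
Total turnaround = 3 + 28 + 23 + 8 + 9 = 71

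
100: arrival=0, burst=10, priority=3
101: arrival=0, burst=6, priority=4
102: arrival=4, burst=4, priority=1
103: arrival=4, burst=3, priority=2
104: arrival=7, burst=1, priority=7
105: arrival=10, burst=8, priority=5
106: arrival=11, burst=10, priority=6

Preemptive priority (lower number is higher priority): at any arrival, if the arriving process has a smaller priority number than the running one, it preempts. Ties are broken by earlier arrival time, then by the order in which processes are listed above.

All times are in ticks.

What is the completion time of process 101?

Timeline: | 100 0-4 | 102 4-8 | 103 8-11 | 100 11-17 | 101 17-23 | 105 23-31 | 106 31-41 | 104 41-42 |
Completion: 100=17  101=23  102=8  103=11  104=42  105=31  106=41
Turnaround (C−A): 100=17  101=23  102=4  103=7  104=35  105=21  106=30

23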